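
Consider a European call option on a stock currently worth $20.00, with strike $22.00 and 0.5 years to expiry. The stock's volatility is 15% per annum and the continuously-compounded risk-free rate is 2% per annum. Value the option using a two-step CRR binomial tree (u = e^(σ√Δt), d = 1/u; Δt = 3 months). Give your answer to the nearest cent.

$0.32

CRR parameters: u = e^(σ√Δt) = e^(0.15·√0.25) = 1.0779, d = 1/u = 0.9277
Per-period rate: rΔt = 0.02·0.25 = 0.005, so R = e^0.005 = 1.0050
Risk-neutral probability p = (e^0.005 − 0.9277)/(1.0779 − 0.9277) = 0.0773/0.1501 = 0.5146
Terminal stock prices: S_uu = 23.24, S_ud = 20, S_dd = 17.21
Terminal payoffs (S − K): max(1.237, 0) = 1.237, max(-2, 0) = 0, max(-4.786, 0) = 0
Node u (S = 21.56): V_u = e^(−0.005)·[0.5146·1.2367 + 0.4854·0.0000] = 0.6333
Node d (S = 18.55): V_d = e^(−0.005)·[0.5146·0.0000 + 0.4854·0.0000] = 0.0000
Node 0 (S = 20): V_0 = e^(−0.005)·[0.5146·0.6333 + 0.4854·0.0000] = 0.3243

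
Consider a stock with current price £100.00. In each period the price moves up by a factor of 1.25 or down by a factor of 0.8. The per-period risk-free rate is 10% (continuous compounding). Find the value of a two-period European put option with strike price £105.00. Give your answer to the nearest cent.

Risk-neutral probability p = (e^0.1 − 0.8)/(1.25 − 0.8) = 0.3052/0.4500 = 0.6782
Terminal stock prices: S_uu = 156.2, S_ud = 100, S_dd = 64
Terminal payoffs (K − S): max(-51.25, 0) = 0, max(5, 0) = 5, max(41, 0) = 41
Node u (S = 125): V_u = e^(−0.1)·[0.6782·0.0000 + 0.3218·5.0000] = 1.4561
Node d (S = 80): V_d = e^(−0.1)·[0.6782·5.0000 + 0.3218·41.0000] = 15.0079
Node 0 (S = 100): V_0 = e^(−0.1)·[0.6782·1.4561 + 0.3218·15.0079] = 5.2640

£5.26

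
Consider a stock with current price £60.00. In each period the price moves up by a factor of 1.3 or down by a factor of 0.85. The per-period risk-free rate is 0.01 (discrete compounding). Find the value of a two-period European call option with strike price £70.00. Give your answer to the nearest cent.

Risk-neutral probability p = (1 + 0.01 − 0.85)/(1.3 − 0.85) = 0.1600/0.4500 = 0.3556
Terminal stock prices: S_uu = 101.4, S_ud = 66.3, S_dd = 43.35
Terminal payoffs (S − K): max(31.4, 0) = 31.4, max(-3.7, 0) = 0, max(-26.65, 0) = 0
Node u (S = 78): V_u = 1/1.01·[0.3556·31.4000 + 0.6444·0.0000] = 11.0539
Node d (S = 51): V_d = 1/1.01·[0.3556·0.0000 + 0.6444·0.0000] = 0.0000
Node 0 (S = 60): V_0 = 1/1.01·[0.3556·11.0539 + 0.6444·0.0000] = 3.8914

£3.89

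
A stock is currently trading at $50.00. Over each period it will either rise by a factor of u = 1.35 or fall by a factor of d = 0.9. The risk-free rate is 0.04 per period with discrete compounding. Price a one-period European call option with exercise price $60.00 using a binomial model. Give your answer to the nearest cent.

$2.24

Risk-neutral probability p = (1 + 0.04 − 0.9)/(1.35 − 0.9) = 0.1400/0.4500 = 0.3111
Terminal stock prices: S_u = 67.5, S_d = 45
Terminal payoffs (S − K): max(7.5, 0) = 7.5, max(-15, 0) = 0
Node 0 (S = 50): V_0 = 1/1.04·[0.3111·7.5000 + 0.6889·0.0000] = 2.2436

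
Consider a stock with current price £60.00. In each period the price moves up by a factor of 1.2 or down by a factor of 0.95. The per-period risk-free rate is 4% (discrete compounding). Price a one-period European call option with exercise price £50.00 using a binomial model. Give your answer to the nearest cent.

£11.92

Risk-neutral probability p = (1 + 0.04 − 0.95)/(1.2 − 0.95) = 0.0900/0.2500 = 0.3600
Terminal stock prices: S_u = 72, S_d = 57
Terminal payoffs (S − K): max(22, 0) = 22, max(7, 0) = 7
Node 0 (S = 60): V_0 = 1/1.04·[0.3600·22.0000 + 0.6400·7.0000] = 11.9231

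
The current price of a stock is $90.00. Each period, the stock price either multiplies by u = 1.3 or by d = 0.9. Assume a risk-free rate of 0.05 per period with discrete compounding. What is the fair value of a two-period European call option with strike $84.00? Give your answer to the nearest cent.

Risk-neutral probability p = (1 + 0.05 − 0.9)/(1.3 − 0.9) = 0.1500/0.4000 = 0.3750
Terminal stock prices: S_uu = 152.1, S_ud = 105.3, S_dd = 72.9
Terminal payoffs (S − K): max(68.1, 0) = 68.1, max(21.3, 0) = 21.3, max(-11.1, 0) = 0
Node u (S = 117): V_u = 1/1.05·[0.3750·68.1000 + 0.6250·21.3000] = 37.0000
Node d (S = 81): V_d = 1/1.05·[0.3750·21.3000 + 0.6250·0.0000] = 7.6071
Node 0 (S = 90): V_0 = 1/1.05·[0.3750·37.0000 + 0.6250·7.6071] = 17.7423

$17.74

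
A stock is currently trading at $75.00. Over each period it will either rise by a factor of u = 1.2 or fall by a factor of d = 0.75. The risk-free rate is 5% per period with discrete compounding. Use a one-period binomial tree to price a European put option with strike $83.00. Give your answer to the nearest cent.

Risk-neutral probability p = (1 + 0.05 − 0.75)/(1.2 − 0.75) = 0.3000/0.4500 = 0.6667
Terminal stock prices: S_u = 90, S_d = 56.25
Terminal payoffs (K − S): max(-7, 0) = 0, max(26.75, 0) = 26.75
Node 0 (S = 75): V_0 = 1/1.05·[0.6667·0.0000 + 0.3333·26.7500] = 8.4921

$8.49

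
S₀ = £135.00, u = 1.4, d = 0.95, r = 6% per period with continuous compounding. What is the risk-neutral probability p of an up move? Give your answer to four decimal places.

p = 0.2485

Risk-neutral probability p = (e^0.06 − 0.95)/(1.4 − 0.95) = 0.1118/0.4500 = 0.2485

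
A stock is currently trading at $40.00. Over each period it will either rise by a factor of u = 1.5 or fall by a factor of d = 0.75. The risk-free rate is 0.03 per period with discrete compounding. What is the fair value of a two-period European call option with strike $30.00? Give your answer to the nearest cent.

Risk-neutral probability p = (1 + 0.03 − 0.75)/(1.5 − 0.75) = 0.2800/0.7500 = 0.3733
Terminal stock prices: S_uu = 90, S_ud = 45, S_dd = 22.5
Terminal payoffs (S − K): max(60, 0) = 60, max(15, 0) = 15, max(-7.5, 0) = 0
Node u (S = 60): V_u = 1/1.03·[0.3733·60.0000 + 0.6267·15.0000] = 30.8738
Node d (S = 30): V_d = 1/1.03·[0.3733·15.0000 + 0.6267·0.0000] = 5.4369
Node 0 (S = 40): V_0 = 1/1.03·[0.3733·30.8738 + 0.6267·5.4369] = 14.4984

$14.50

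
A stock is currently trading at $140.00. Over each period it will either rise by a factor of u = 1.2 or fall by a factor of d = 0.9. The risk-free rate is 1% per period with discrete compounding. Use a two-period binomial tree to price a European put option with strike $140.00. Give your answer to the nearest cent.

Risk-neutral probability p = (1 + 0.01 − 0.9)/(1.2 − 0.9) = 0.1100/0.3000 = 0.3667
Terminal stock prices: S_uu = 201.6, S_ud = 151.2, S_dd = 113.4
Terminal payoffs (K − S): max(-61.6, 0) = 0, max(-11.2, 0) = 0, max(26.6, 0) = 26.6
Node u (S = 168): V_u = 1/1.01·[0.3667·0.0000 + 0.6333·0.0000] = 0.0000
Node d (S = 126): V_d = 1/1.01·[0.3667·0.0000 + 0.6333·26.6000] = 16.6799
Node 0 (S = 140): V_0 = 1/1.01·[0.3667·0.0000 + 0.6333·16.6799] = 10.4593

$10.46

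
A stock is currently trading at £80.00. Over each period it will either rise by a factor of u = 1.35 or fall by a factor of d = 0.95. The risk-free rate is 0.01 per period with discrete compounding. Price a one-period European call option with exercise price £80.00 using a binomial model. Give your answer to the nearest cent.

Risk-neutral probability p = (1 + 0.01 − 0.95)/(1.35 − 0.95) = 0.0600/0.4000 = 0.1500
Terminal stock prices: S_u = 108, S_d = 76
Terminal payoffs (S − K): max(28, 0) = 28, max(-4, 0) = 0
Node 0 (S = 80): V_0 = 1/1.01·[0.1500·28.0000 + 0.8500·0.0000] = 4.1584

£4.16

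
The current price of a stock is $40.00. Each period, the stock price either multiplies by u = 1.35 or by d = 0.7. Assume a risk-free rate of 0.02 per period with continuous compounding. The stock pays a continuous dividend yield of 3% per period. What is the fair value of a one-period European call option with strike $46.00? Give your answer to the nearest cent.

$3.50

Per-period risk-free factor R = e^0.02 = 1.0202; dividend-adjusted growth = e^(0.02−0.03) = 0.9900.
Risk-neutral probability p = (0.9900 − 0.7)/(1.35 − 0.7) = 0.2900/0.6500 = 0.4462
Terminal stock prices: S_u = 54, S_d = 28
Terminal payoffs (S − K): max(8, 0) = 8, max(-18, 0) = 0
Node 0 (S = 40): V_0 = e^(−0.02)·[0.4462·8.0000 + 0.5538·0.0000] = 3.4992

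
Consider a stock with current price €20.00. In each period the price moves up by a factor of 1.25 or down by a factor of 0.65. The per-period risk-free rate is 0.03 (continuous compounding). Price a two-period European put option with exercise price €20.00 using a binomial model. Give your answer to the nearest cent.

Risk-neutral probability p = (e^0.03 − 0.65)/(1.25 − 0.65) = 0.3805/0.6000 = 0.6341
Terminal stock prices: S_uu = 31.25, S_ud = 16.25, S_dd = 8.45
Terminal payoffs (K − S): max(-11.25, 0) = 0, max(3.75, 0) = 3.75, max(11.55, 0) = 11.55
Node u (S = 25): V_u = e^(−0.03)·[0.6341·0.0000 + 0.3659·3.7500] = 1.3316
Node d (S = 13): V_d = e^(−0.03)·[0.6341·3.7500 + 0.3659·11.5500] = 6.4089
Node 0 (S = 20): V_0 = e^(−0.03)·[0.6341·1.3316 + 0.3659·6.4089] = 3.0952

€3.10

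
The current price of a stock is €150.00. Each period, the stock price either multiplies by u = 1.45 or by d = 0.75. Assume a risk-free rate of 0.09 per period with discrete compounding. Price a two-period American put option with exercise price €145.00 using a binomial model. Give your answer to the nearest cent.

Risk-neutral probability p = (1 + 0.09 − 0.75)/(1.45 − 0.75) = 0.3400/0.7000 = 0.4857
Terminal stock prices: S_uu = 315.4, S_ud = 163.1, S_dd = 84.38
Terminal payoffs (K − S): max(-170.4, 0) = 0, max(-18.12, 0) = 0, max(60.62, 0) = 60.62
Node u (S = 217.5): continuation = 1/1.09·[0.4857·0.0000 + 0.5143·0.0000] = 0.0000; exercise value = 0.0000 ≤ continuation, so V_u = 0.0000
Node d (S = 112.5): continuation = 1/1.09·[0.4857·0.0000 + 0.5143·60.6250] = 28.6042; exercise value = 32.5000 > continuation, so V_d = 32.5000 (exercise)
Node 0 (S = 150): continuation = 1/1.09·[0.4857·0.0000 + 0.5143·32.5000] = 15.3342; exercise value = 0.0000 ≤ continuation, so V_0 = 15.3342

€15.33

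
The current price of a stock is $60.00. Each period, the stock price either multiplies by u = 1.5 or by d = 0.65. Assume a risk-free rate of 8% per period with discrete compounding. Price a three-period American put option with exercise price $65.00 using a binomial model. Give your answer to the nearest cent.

Risk-neutral probability p = (1 + 0.08 − 0.65)/(1.5 − 0.65) = 0.4300/0.8500 = 0.5059
Terminal stock prices: S_uuu = 202.5, S_uud = 87.75, S_udd = 38.03, S_ddd = 16.48
Terminal payoffs (K − S): max(-137.5, 0) = 0, max(-22.75, 0) = 0, max(26.97, 0) = 26.97, max(48.52, 0) = 48.52
Node uu (S = 135): continuation = 1/1.08·[0.5059·0.0000 + 0.4941·0.0000] = 0.0000; exercise value = 0.0000 ≤ continuation, so V_uu = 0.0000
Node ud (S = 58.5): continuation = 1/1.08·[0.5059·0.0000 + 0.4941·26.9750] = 12.3415; exercise value = 6.5000 ≤ continuation, so V_ud = 12.3415
Node dd (S = 25.35): continuation = 1/1.08·[0.5059·26.9750 + 0.4941·48.5225] = 34.8352; exercise value = 39.6500 > continuation, so V_dd = 39.6500 (exercise)
Node u (S = 90): continuation = 1/1.08·[0.5059·0.0000 + 0.4941·12.3415] = 5.6464; exercise value = 0.0000 ≤ continuation, so V_u = 5.6464
Node d (S = 39): continuation = 1/1.08·[0.5059·12.3415 + 0.4941·39.6500] = 23.9214; exercise value = 26.0000 > continuation, so V_d = 26.0000 (exercise)
Node 0 (S = 60): continuation = 1/1.08·[0.5059·5.6464 + 0.4941·26.0000] = 14.5403; exercise value = 5.0000 ≤ continuation, so V_0 = 14.5403

$14.54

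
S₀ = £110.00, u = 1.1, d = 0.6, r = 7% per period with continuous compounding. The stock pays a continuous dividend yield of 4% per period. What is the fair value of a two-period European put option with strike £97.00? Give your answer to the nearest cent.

Per-period risk-free factor R = e^0.07 = 1.0725; dividend-adjusted growth = e^(0.07−0.04) = 1.0305.
Risk-neutral probability p = (1.0305 − 0.6)/(1.1 − 0.6) = 0.4305/0.5000 = 0.8609
Terminal stock prices: S_uu = 133.1, S_ud = 72.6, S_dd = 39.6
Terminal payoffs (K − S): max(-36.1, 0) = 0, max(24.4, 0) = 24.4, max(57.4, 0) = 57.4
Node u (S = 121): V_u = e^(−0.07)·[0.8609·0.0000 + 0.1391·24.4000] = 3.1644
Node d (S = 66): V_d = e^(−0.07)·[0.8609·24.4000 + 0.1391·57.4000] = 27.0301
Node 0 (S = 110): V_0 = e^(−0.07)·[0.8609·3.1644 + 0.1391·27.0301] = 6.0455

£6.05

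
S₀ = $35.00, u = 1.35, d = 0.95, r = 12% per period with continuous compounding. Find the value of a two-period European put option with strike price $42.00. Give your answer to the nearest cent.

$2.53

Risk-neutral probability p = (e^0.12 − 0.95)/(1.35 − 0.95) = 0.1775/0.4000 = 0.4437
Terminal stock prices: S_uu = 63.79, S_ud = 44.89, S_dd = 31.59
Terminal payoffs (K − S): max(-21.79, 0) = 0, max(-2.887, 0) = 0, max(10.41, 0) = 10.41
Node u (S = 47.25): V_u = e^(−0.12)·[0.4437·0.0000 + 0.5563·0.0000] = 0.0000
Node d (S = 33.25): V_d = e^(−0.12)·[0.4437·0.0000 + 0.5563·10.4125] = 5.1371
Node 0 (S = 35): V_0 = e^(−0.12)·[0.4437·0.0000 + 0.5563·5.1371] = 2.5344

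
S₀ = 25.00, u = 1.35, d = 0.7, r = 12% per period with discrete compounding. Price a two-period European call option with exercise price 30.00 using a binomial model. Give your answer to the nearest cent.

Risk-neutral probability p = (1 + 0.12 − 0.7)/(1.35 − 0.7) = 0.4200/0.6500 = 0.6462
Terminal stock prices: S_uu = 45.56, S_ud = 23.62, S_dd = 12.25
Terminal payoffs (S − K): max(15.56, 0) = 15.56, max(-6.375, 0) = 0, max(-17.75, 0) = 0
Node u (S = 33.75): V_u = 1/1.12·[0.6462·15.5625 + 0.3538·0.0000] = 8.9784
Node d (S = 17.5): V_d = 1/1.12·[0.6462·0.0000 + 0.3538·0.0000] = 0.0000
Node 0 (S = 25): V_0 = 1/1.12·[0.6462·8.9784 + 0.3538·0.0000] = 5.1798

5.18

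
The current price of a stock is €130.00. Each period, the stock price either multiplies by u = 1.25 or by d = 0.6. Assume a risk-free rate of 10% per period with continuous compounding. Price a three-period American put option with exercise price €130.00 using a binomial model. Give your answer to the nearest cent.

Risk-neutral probability p = (e^0.1 − 0.6)/(1.25 − 0.6) = 0.5052/0.6500 = 0.7772
Terminal stock prices: S_uuu = 253.9, S_uud = 121.9, S_udd = 58.5, S_ddd = 28.08
Terminal payoffs (K − S): max(-123.9, 0) = 0, max(8.125, 0) = 8.125, max(71.5, 0) = 71.5, max(101.9, 0) = 101.9
Node uu (S = 203.1): continuation = e^(−0.1)·[0.7772·0.0000 + 0.2228·8.1250] = 1.6381; exercise value = 0.0000 ≤ continuation, so V_uu = 1.6381
Node ud (S = 97.5): continuation = e^(−0.1)·[0.7772·8.1250 + 0.2228·71.5000] = 20.1289; exercise value = 32.5000 > continuation, so V_ud = 32.5000 (exercise)
Node dd (S = 46.8): continuation = e^(−0.1)·[0.7772·71.5000 + 0.2228·101.9200] = 70.8289; exercise value = 83.2000 > continuation, so V_dd = 83.2000 (exercise)
Node u (S = 162.5): continuation = e^(−0.1)·[0.7772·1.6381 + 0.2228·32.5000] = 7.7043; exercise value = 0.0000 ≤ continuation, so V_u = 7.7043
Node d (S = 78): continuation = e^(−0.1)·[0.7772·32.5000 + 0.2228·83.2000] = 39.6289; exercise value = 52.0000 > continuation, so V_d = 52.0000 (exercise)
Node 0 (S = 130): continuation = e^(−0.1)·[0.7772·7.7043 + 0.2228·52.0000] = 15.9016; exercise value = 0.0000 ≤ continuation, so V_0 = 15.9016

€15.90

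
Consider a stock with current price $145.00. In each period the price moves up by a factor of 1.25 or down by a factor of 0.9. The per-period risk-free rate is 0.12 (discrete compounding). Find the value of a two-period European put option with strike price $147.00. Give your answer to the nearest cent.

$3.25

Risk-neutral probability p = (1 + 0.12 − 0.9)/(1.25 − 0.9) = 0.2200/0.3500 = 0.6286
Terminal stock prices: S_uu = 226.6, S_ud = 163.1, S_dd = 117.5
Terminal payoffs (K − S): max(-79.56, 0) = 0, max(-16.12, 0) = 0, max(29.55, 0) = 29.55
Node u (S = 181.2): V_u = 1/1.12·[0.6286·0.0000 + 0.3714·0.0000] = 0.0000
Node d (S = 130.5): V_d = 1/1.12·[0.6286·0.0000 + 0.3714·29.5500] = 9.7997
Node 0 (S = 145): V_0 = 1/1.12·[0.6286·0.0000 + 0.3714·9.7997] = 3.2499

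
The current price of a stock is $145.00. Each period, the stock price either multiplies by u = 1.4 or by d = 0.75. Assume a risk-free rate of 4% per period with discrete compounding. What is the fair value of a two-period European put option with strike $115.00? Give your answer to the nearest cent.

Risk-neutral probability p = (1 + 0.04 − 0.75)/(1.4 − 0.75) = 0.2900/0.6500 = 0.4462
Terminal stock prices: S_uu = 284.2, S_ud = 152.2, S_dd = 81.56
Terminal payoffs (K − S): max(-169.2, 0) = 0, max(-37.25, 0) = 0, max(33.44, 0) = 33.44
Node u (S = 203): V_u = 1/1.04·[0.4462·0.0000 + 0.5538·0.0000] = 0.0000
Node d (S = 108.8): V_d = 1/1.04·[0.4462·0.0000 + 0.5538·33.4375] = 17.8070
Node 0 (S = 145): V_0 = 1/1.04·[0.4462·0.0000 + 0.5538·17.8070] = 9.4830

$9.48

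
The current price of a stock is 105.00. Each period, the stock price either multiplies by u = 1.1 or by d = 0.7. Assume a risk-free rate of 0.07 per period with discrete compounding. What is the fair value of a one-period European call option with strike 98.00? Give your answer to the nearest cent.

Risk-neutral probability p = (1 + 0.07 − 0.7)/(1.1 − 0.7) = 0.3700/0.4000 = 0.9250
Terminal stock prices: S_u = 115.5, S_d = 73.5
Terminal payoffs (S − K): max(17.5, 0) = 17.5, max(-24.5, 0) = 0
Node 0 (S = 105): V_0 = 1/1.07·[0.9250·17.5000 + 0.0750·0.0000] = 15.1285

15.13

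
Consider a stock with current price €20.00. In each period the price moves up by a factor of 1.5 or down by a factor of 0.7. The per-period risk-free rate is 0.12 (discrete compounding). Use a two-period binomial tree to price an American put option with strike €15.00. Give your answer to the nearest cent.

€0.94

Risk-neutral probability p = (1 + 0.12 − 0.7)/(1.5 − 0.7) = 0.4200/0.8000 = 0.5250
Terminal stock prices: S_uu = 45, S_ud = 21, S_dd = 9.8
Terminal payoffs (K − S): max(-30, 0) = 0, max(-6, 0) = 0, max(5.2, 0) = 5.2
Node u (S = 30): continuation = 1/1.12·[0.5250·0.0000 + 0.4750·0.0000] = 0.0000; exercise value = 0.0000 ≤ continuation, so V_u = 0.0000
Node d (S = 14): continuation = 1/1.12·[0.5250·0.0000 + 0.4750·5.2000] = 2.2054; exercise value = 1.0000 ≤ continuation, so V_d = 2.2054
Node 0 (S = 20): continuation = 1/1.12·[0.5250·0.0000 + 0.4750·2.2054] = 0.9353; exercise value = 0.0000 ≤ continuation, so V_0 = 0.9353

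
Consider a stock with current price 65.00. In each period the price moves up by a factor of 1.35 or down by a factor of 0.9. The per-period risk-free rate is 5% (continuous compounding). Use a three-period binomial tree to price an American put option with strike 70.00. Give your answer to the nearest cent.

7.26

Risk-neutral probability p = (e^0.05 − 0.9)/(1.35 − 0.9) = 0.1513/0.4500 = 0.3362
Terminal stock prices: S_uuu = 159.9, S_uud = 106.6, S_udd = 71.08, S_ddd = 47.39
Terminal payoffs (K − S): max(-89.92, 0) = 0, max(-36.62, 0) = 0, max(-1.078, 0) = 0, max(22.61, 0) = 22.61
Node uu (S = 118.5): continuation = e^(−0.05)·[0.3362·0.0000 + 0.6638·0.0000] = 0.0000; exercise value = 0.0000 ≤ continuation, so V_uu = 0.0000
Node ud (S = 78.98): continuation = e^(−0.05)·[0.3362·0.0000 + 0.6638·0.0000] = 0.0000; exercise value = 0.0000 ≤ continuation, so V_ud = 0.0000
Node dd (S = 52.65): continuation = e^(−0.05)·[0.3362·0.0000 + 0.6638·22.6150] = 14.2806; exercise value = 17.3500 > continuation, so V_dd = 17.3500 (exercise)
Node u (S = 87.75): continuation = e^(−0.05)·[0.3362·0.0000 + 0.6638·0.0000] = 0.0000; exercise value = 0.0000 ≤ continuation, so V_u = 0.0000
Node d (S = 58.5): continuation = e^(−0.05)·[0.3362·0.0000 + 0.6638·17.3500] = 10.9559; exercise value = 11.5000 > continuation, so V_d = 11.5000 (exercise)
Node 0 (S = 65): continuation = e^(−0.05)·[0.3362·0.0000 + 0.6638·11.5000] = 7.2619; exercise value = 5.0000 ≤ continuation, so V_0 = 7.2619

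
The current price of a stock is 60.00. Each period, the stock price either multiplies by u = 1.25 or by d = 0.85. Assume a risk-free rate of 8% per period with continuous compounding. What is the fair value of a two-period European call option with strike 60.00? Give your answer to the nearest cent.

Risk-neutral probability p = (e^0.08 − 0.85)/(1.25 − 0.85) = 0.2333/0.4000 = 0.5832
Terminal stock prices: S_uu = 93.75, S_ud = 63.75, S_dd = 43.35
Terminal payoffs (S − K): max(33.75, 0) = 33.75, max(3.75, 0) = 3.75, max(-16.65, 0) = 0
Node u (S = 75): V_u = e^(−0.08)·[0.5832·33.7500 + 0.4168·3.7500] = 19.6130
Node d (S = 51): V_d = e^(−0.08)·[0.5832·3.7500 + 0.4168·0.0000] = 2.0189
Node 0 (S = 60): V_0 = e^(−0.08)·[0.5832·19.6130 + 0.4168·2.0189] = 11.3360

11.34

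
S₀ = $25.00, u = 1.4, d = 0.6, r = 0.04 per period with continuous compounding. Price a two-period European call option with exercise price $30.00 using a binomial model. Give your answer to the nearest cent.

$5.33

Risk-neutral probability p = (e^0.04 − 0.6)/(1.4 − 0.6) = 0.4408/0.8000 = 0.5510
Terminal stock prices: S_uu = 49, S_ud = 21, S_dd = 9
Terminal payoffs (S − K): max(19, 0) = 19, max(-9, 0) = 0, max(-21, 0) = 0
Node u (S = 35): V_u = e^(−0.04)·[0.5510·19.0000 + 0.4490·0.0000] = 10.0588
Node d (S = 15): V_d = e^(−0.04)·[0.5510·0.0000 + 0.4490·0.0000] = 0.0000
Node 0 (S = 25): V_0 = e^(−0.04)·[0.5510·10.0588 + 0.4490·0.0000] = 5.3252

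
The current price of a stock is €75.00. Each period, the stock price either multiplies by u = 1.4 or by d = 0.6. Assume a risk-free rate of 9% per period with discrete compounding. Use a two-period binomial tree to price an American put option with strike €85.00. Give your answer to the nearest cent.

Risk-neutral probability p = (1 + 0.09 − 0.6)/(1.4 − 0.6) = 0.4900/0.8000 = 0.6125
Terminal stock prices: S_uu = 147, S_ud = 63, S_dd = 27
Terminal payoffs (K − S): max(-62, 0) = 0, max(22, 0) = 22, max(58, 0) = 58
Node u (S = 105): continuation = 1/1.09·[0.6125·0.0000 + 0.3875·22.0000] = 7.8211; exercise value = 0.0000 ≤ continuation, so V_u = 7.8211
Node d (S = 45): continuation = 1/1.09·[0.6125·22.0000 + 0.3875·58.0000] = 32.9817; exercise value = 40.0000 > continuation, so V_d = 40.0000 (exercise)
Node 0 (S = 75): continuation = 1/1.09·[0.6125·7.8211 + 0.3875·40.0000] = 18.6151; exercise value = 10.0000 ≤ continuation, so V_0 = 18.6151

€18.62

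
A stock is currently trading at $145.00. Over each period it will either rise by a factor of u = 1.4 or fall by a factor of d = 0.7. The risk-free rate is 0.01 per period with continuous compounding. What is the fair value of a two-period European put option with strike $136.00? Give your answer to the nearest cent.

Risk-neutral probability p = (e^0.01 − 0.7)/(1.4 − 0.7) = 0.3101/0.7000 = 0.4429
Terminal stock prices: S_uu = 284.2, S_ud = 142.1, S_dd = 71.05
Terminal payoffs (K − S): max(-148.2, 0) = 0, max(-6.1, 0) = 0, max(64.95, 0) = 64.95
Node u (S = 203): V_u = e^(−0.01)·[0.4429·0.0000 + 0.5571·0.0000] = 0.0000
Node d (S = 101.5): V_d = e^(−0.01)·[0.4429·0.0000 + 0.5571·64.9500] = 35.8218
Node 0 (S = 145): V_0 = e^(−0.01)·[0.4429·0.0000 + 0.5571·35.8218] = 19.7567

$19.76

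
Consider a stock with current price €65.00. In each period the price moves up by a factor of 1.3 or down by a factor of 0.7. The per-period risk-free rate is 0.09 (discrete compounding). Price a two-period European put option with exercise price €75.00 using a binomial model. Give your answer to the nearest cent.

€10.52

Risk-neutral probability p = (1 + 0.09 − 0.7)/(1.3 − 0.7) = 0.3900/0.6000 = 0.6500
Terminal stock prices: S_uu = 109.9, S_ud = 59.15, S_dd = 31.85
Terminal payoffs (K − S): max(-34.85, 0) = 0, max(15.85, 0) = 15.85, max(43.15, 0) = 43.15
Node u (S = 84.5): V_u = 1/1.09·[0.6500·0.0000 + 0.3500·15.8500] = 5.0894
Node d (S = 45.5): V_d = 1/1.09·[0.6500·15.8500 + 0.3500·43.1500] = 23.3073
Node 0 (S = 65): V_0 = 1/1.09·[0.6500·5.0894 + 0.3500·23.3073] = 10.5190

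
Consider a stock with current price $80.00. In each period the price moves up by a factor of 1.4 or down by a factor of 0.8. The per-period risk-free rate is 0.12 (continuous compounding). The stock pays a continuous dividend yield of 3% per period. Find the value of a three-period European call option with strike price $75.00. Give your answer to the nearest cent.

Per-period risk-free factor R = e^0.12 = 1.1275; dividend-adjusted growth = e^(0.12−0.03) = 1.0942.
Risk-neutral probability p = (1.0942 − 0.8)/(1.4 − 0.8) = 0.2942/0.6000 = 0.4903
Terminal stock prices: S_uuu = 219.5, S_uud = 125.4, S_udd = 71.68, S_ddd = 40.96
Terminal payoffs (S − K): max(144.5, 0) = 144.5, max(50.44, 0) = 50.44, max(-3.32, 0) = 0, max(-34.04, 0) = 0
Node uu (S = 156.8): V_uu = e^(−0.12)·[0.4903·144.5200 + 0.5097·50.4400] = 85.6468
Node ud (S = 89.6): V_ud = e^(−0.12)·[0.4903·50.4400 + 0.5097·0.0000] = 21.9338
Node dd (S = 51.2): V_dd = e^(−0.12)·[0.4903·0.0000 + 0.5097·0.0000] = 0.0000
Node u (S = 112): V_u = e^(−0.12)·[0.4903·85.6468 + 0.5097·21.9338] = 47.1590
Node d (S = 64): V_d = e^(−0.12)·[0.4903·21.9338 + 0.5097·0.0000] = 9.5379
Node 0 (S = 80): V_0 = e^(−0.12)·[0.4903·47.1590 + 0.5097·9.5379] = 24.8188

$24.82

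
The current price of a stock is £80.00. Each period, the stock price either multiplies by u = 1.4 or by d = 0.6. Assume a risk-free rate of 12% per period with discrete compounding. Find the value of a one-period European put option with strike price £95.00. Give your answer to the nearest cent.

£14.69

Risk-neutral probability p = (1 + 0.12 − 0.6)/(1.4 − 0.6) = 0.5200/0.8000 = 0.6500
Terminal stock prices: S_u = 112, S_d = 48
Terminal payoffs (K − S): max(-17, 0) = 0, max(47, 0) = 47
Node 0 (S = 80): V_0 = 1/1.12·[0.6500·0.0000 + 0.3500·47.0000] = 14.6875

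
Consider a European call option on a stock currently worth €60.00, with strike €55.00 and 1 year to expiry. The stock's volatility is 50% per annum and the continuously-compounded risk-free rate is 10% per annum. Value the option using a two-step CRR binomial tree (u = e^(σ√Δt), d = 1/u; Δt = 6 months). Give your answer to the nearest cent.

€16.37

CRR parameters: u = e^(σ√Δt) = e^(0.5·√0.5) = 1.4241, d = 1/u = 0.7022
Per-period rate: rΔt = 0.1·0.5 = 0.05, so R = e^0.05 = 1.0513
Risk-neutral probability p = (e^0.05 − 0.7022)/(1.4241 − 0.7022) = 0.3491/0.7219 = 0.4835
Terminal stock prices: S_uu = 121.7, S_ud = 60, S_dd = 29.58
Terminal payoffs (S − K): max(66.69, 0) = 66.69, max(5, 0) = 5, max(-25.42, 0) = 0
Node u (S = 85.45): V_u = e^(−0.05)·[0.4835·66.6869 + 0.5165·5.0000] = 33.1295
Node d (S = 42.13): V_d = e^(−0.05)·[0.4835·5.0000 + 0.5165·0.0000] = 2.2998
Node 0 (S = 60): V_0 = e^(−0.05)·[0.4835·33.1295 + 0.5165·2.2998] = 16.3680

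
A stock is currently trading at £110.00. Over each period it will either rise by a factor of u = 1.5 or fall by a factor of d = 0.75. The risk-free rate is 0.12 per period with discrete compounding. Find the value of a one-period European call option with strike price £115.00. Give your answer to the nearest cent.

Risk-neutral probability p = (1 + 0.12 − 0.75)/(1.5 − 0.75) = 0.3700/0.7500 = 0.4933
Terminal stock prices: S_u = 165, S_d = 82.5
Terminal payoffs (S − K): max(50, 0) = 50, max(-32.5, 0) = 0
Node 0 (S = 110): V_0 = 1/1.12·[0.4933·50.0000 + 0.5067·0.0000] = 22.0238

£22.02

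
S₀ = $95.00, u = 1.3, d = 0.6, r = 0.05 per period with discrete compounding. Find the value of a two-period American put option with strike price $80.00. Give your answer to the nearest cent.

$9.05

Risk-neutral probability p = (1 + 0.05 − 0.6)/(1.3 − 0.6) = 0.4500/0.7000 = 0.6429
Terminal stock prices: S_uu = 160.6, S_ud = 74.1, S_dd = 34.2
Terminal payoffs (K − S): max(-80.55, 0) = 0, max(5.9, 0) = 5.9, max(45.8, 0) = 45.8
Node u (S = 123.5): continuation = 1/1.05·[0.6429·0.0000 + 0.3571·5.9000] = 2.0068; exercise value = 0.0000 ≤ continuation, so V_u = 2.0068
Node d (S = 57): continuation = 1/1.05·[0.6429·5.9000 + 0.3571·45.8000] = 19.1905; exercise value = 23.0000 > continuation, so V_d = 23.0000 (exercise)
Node 0 (S = 95): continuation = 1/1.05·[0.6429·2.0068 + 0.3571·23.0000] = 9.0518; exercise value = 0.0000 ≤ continuation, so V_0 = 9.0518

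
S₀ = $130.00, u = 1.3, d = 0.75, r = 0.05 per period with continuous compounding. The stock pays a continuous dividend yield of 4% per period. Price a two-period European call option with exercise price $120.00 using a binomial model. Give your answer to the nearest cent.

$23.21

Per-period risk-free factor R = e^0.05 = 1.0513; dividend-adjusted growth = e^(0.05−0.04) = 1.0101.
Risk-neutral probability p = (1.0101 − 0.75)/(1.3 − 0.75) = 0.2601/0.5500 = 0.4728
Terminal stock prices: S_uu = 219.7, S_ud = 126.8, S_dd = 73.12
Terminal payoffs (S − K): max(99.7, 0) = 99.7, max(6.75, 0) = 6.75, max(-46.88, 0) = 0
Node u (S = 169): V_u = e^(−0.05)·[0.4728·99.7000 + 0.5272·6.7500] = 48.2259
Node d (S = 97.5): V_d = e^(−0.05)·[0.4728·6.7500 + 0.5272·0.0000] = 3.0359
Node 0 (S = 130): V_0 = e^(−0.05)·[0.4728·48.2259 + 0.5272·3.0359] = 23.2124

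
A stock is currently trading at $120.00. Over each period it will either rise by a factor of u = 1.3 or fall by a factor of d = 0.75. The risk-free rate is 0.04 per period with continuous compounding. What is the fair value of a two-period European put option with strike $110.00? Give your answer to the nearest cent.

Risk-neutral probability p = (e^0.04 − 0.75)/(1.3 − 0.75) = 0.2908/0.5500 = 0.5287
Terminal stock prices: S_uu = 202.8, S_ud = 117, S_dd = 67.5
Terminal payoffs (K − S): max(-92.8, 0) = 0, max(-7, 0) = 0, max(42.5, 0) = 42.5
Node u (S = 156): V_u = e^(−0.04)·[0.5287·0.0000 + 0.4713·0.0000] = 0.0000
Node d (S = 90): V_d = e^(−0.04)·[0.5287·0.0000 + 0.4713·42.5000] = 19.2429
Node 0 (S = 120): V_0 = e^(−0.04)·[0.5287·0.0000 + 0.4713·19.2429] = 8.7127

$8.71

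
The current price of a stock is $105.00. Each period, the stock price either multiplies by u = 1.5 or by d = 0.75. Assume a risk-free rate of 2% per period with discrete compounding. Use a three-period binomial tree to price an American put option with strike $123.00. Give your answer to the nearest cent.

$34.73

Risk-neutral probability p = (1 + 0.02 − 0.75)/(1.5 − 0.75) = 0.2700/0.7500 = 0.3600
Terminal stock prices: S_uuu = 354.4, S_uud = 177.2, S_udd = 88.59, S_ddd = 44.3
Terminal payoffs (K − S): max(-231.4, 0) = 0, max(-54.19, 0) = 0, max(34.41, 0) = 34.41, max(78.7, 0) = 78.7
Node uu (S = 236.2): continuation = 1/1.02·[0.3600·0.0000 + 0.6400·0.0000] = 0.0000; exercise value = 0.0000 ≤ continuation, so V_uu = 0.0000
Node ud (S = 118.1): continuation = 1/1.02·[0.3600·0.0000 + 0.6400·34.4062] = 21.5882; exercise value = 4.8750 ≤ continuation, so V_ud = 21.5882
Node dd (S = 59.06): continuation = 1/1.02·[0.3600·34.4062 + 0.6400·78.7031] = 61.5257; exercise value = 63.9375 > continuation, so V_dd = 63.9375 (exercise)
Node u (S = 157.5): continuation = 1/1.02·[0.3600·0.0000 + 0.6400·21.5882] = 13.5456; exercise value = 0.0000 ≤ continuation, so V_u = 13.5456
Node d (S = 78.75): continuation = 1/1.02·[0.3600·21.5882 + 0.6400·63.9375] = 47.7370; exercise value = 44.2500 ≤ continuation, so V_d = 47.7370
Node 0 (S = 105): continuation = 1/1.02·[0.3600·13.5456 + 0.6400·47.7370] = 34.7334; exercise value = 18.0000 ≤ continuation, so V_0 = 34.7334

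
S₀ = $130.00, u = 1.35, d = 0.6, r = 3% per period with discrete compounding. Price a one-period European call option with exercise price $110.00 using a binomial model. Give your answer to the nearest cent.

Risk-neutral probability p = (1 + 0.03 − 0.6)/(1.35 − 0.6) = 0.4300/0.7500 = 0.5733
Terminal stock prices: S_u = 175.5, S_d = 78
Terminal payoffs (S − K): max(65.5, 0) = 65.5, max(-32, 0) = 0
Node 0 (S = 130): V_0 = 1/1.03·[0.5733·65.5000 + 0.4267·0.0000] = 36.4595

$36.46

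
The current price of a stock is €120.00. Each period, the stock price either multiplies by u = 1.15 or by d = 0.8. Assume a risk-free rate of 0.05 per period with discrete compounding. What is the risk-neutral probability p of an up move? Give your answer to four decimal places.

p = 0.7143

Risk-neutral probability p = (1 + 0.05 − 0.8)/(1.15 − 0.8) = 0.2500/0.3500 = 0.7143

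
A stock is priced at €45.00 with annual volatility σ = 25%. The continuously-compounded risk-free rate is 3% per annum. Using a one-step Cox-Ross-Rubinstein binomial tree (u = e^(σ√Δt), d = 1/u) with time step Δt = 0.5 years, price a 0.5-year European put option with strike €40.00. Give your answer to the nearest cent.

€1.13

CRR parameters: u = e^(σ√Δt) = e^(0.25·√0.5) = 1.1934, d = 1/u = 0.8380
Per-period rate: rΔt = 0.03·0.5 = 0.015, so R = e^0.015 = 1.0151
Risk-neutral probability p = (e^0.015 − 0.8380)/(1.1934 − 0.8380) = 0.1771/0.3554 = 0.4984
Terminal stock prices: S_u = 53.7, S_d = 37.71
Terminal payoffs (K − S): max(-13.7, 0) = 0, max(2.291, 0) = 2.291
Node 0 (S = 45): V_0 = e^(−0.015)·[0.4984·0.0000 + 0.5016·2.2915] = 1.1322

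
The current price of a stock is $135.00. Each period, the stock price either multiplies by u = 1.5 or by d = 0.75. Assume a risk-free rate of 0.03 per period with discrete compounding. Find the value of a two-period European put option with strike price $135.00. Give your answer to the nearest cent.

Risk-neutral probability p = (1 + 0.03 − 0.75)/(1.5 − 0.75) = 0.2800/0.7500 = 0.3733
Terminal stock prices: S_uu = 303.8, S_ud = 151.9, S_dd = 75.94
Terminal payoffs (K − S): max(-168.8, 0) = 0, max(-16.88, 0) = 0, max(59.06, 0) = 59.06
Node u (S = 202.5): V_u = 1/1.03·[0.3733·0.0000 + 0.6267·0.0000] = 0.0000
Node d (S = 101.2): V_d = 1/1.03·[0.3733·0.0000 + 0.6267·59.0625] = 35.9345
Node 0 (S = 135): V_0 = 1/1.03·[0.3733·0.0000 + 0.6267·35.9345] = 21.8630

$21.86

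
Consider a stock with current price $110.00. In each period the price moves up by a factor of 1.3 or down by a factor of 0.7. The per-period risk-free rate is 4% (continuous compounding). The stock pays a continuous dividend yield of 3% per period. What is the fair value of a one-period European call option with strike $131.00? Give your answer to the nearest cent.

Per-period risk-free factor R = e^0.04 = 1.0408; dividend-adjusted growth = e^(0.04−0.03) = 1.0101.
Risk-neutral probability p = (1.0101 − 0.7)/(1.3 − 0.7) = 0.3101/0.6000 = 0.5168
Terminal stock prices: S_u = 143, S_d = 77
Terminal payoffs (S − K): max(12, 0) = 12, max(-54, 0) = 0
Node 0 (S = 110): V_0 = e^(−0.04)·[0.5168·12.0000 + 0.4832·0.0000] = 5.9579

$5.96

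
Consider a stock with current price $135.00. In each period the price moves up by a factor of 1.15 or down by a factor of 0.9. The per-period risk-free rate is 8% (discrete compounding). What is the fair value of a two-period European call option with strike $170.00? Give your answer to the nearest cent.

Risk-neutral probability p = (1 + 0.08 − 0.9)/(1.15 − 0.9) = 0.1800/0.2500 = 0.7200
Terminal stock prices: S_uu = 178.5, S_ud = 139.7, S_dd = 109.4
Terminal payoffs (S − K): max(8.537, 0) = 8.537, max(-30.28, 0) = 0, max(-60.65, 0) = 0
Node u (S = 155.2): V_u = 1/1.08·[0.7200·8.5375 + 0.2800·0.0000] = 5.6917
Node d (S = 121.5): V_d = 1/1.08·[0.7200·0.0000 + 0.2800·0.0000] = 0.0000
Node 0 (S = 135): V_0 = 1/1.08·[0.7200·5.6917 + 0.2800·0.0000] = 3.7944

$3.79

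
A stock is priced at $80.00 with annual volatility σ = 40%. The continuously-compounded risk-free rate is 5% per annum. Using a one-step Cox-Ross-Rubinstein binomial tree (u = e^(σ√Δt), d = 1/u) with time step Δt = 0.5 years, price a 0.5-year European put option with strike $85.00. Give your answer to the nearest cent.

CRR parameters: u = e^(σ√Δt) = e^(0.4·√0.5) = 1.3269, d = 1/u = 0.7536
Per-period rate: rΔt = 0.05·0.5 = 0.025, so R = e^0.025 = 1.0253
Risk-neutral probability p = (e^0.025 − 0.7536)/(1.3269 − 0.7536) = 0.2717/0.5733 = 0.4739
Terminal stock prices: S_u = 106.2, S_d = 60.29
Terminal payoffs (K − S): max(-21.15, 0) = 0, max(24.71, 0) = 24.71
Node 0 (S = 80): V_0 = e^(−0.025)·[0.4739·0.0000 + 0.5261·24.7089] = 12.6780

$12.68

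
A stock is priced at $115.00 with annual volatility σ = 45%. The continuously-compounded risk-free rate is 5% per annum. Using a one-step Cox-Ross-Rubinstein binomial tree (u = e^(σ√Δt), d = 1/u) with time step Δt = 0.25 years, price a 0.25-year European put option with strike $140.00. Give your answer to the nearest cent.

CRR parameters: u = e^(σ√Δt) = e^(0.45·√0.25) = 1.2523, d = 1/u = 0.7985
Per-period rate: rΔt = 0.05·0.25 = 0.0125, so R = e^0.0125 = 1.0126
Risk-neutral probability p = (e^0.0125 − 0.7985)/(1.2523 − 0.7985) = 0.2141/0.4538 = 0.4717
Terminal stock prices: S_u = 144, S_d = 91.83
Terminal payoffs (K − S): max(-4.017, 0) = 0, max(48.17, 0) = 48.17
Node 0 (S = 115): V_0 = e^(−0.0125)·[0.4717·0.0000 + 0.5283·48.1706] = 25.1322

$25.13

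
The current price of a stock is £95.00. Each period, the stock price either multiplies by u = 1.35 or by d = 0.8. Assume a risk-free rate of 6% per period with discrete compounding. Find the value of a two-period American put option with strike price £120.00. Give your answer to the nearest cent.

Risk-neutral probability p = (1 + 0.06 − 0.8)/(1.35 − 0.8) = 0.2600/0.5500 = 0.4727
Terminal stock prices: S_uu = 173.1, S_ud = 102.6, S_dd = 60.8
Terminal payoffs (K − S): max(-53.14, 0) = 0, max(17.4, 0) = 17.4, max(59.2, 0) = 59.2
Node u (S = 128.2): continuation = 1/1.06·[0.4727·0.0000 + 0.5273·17.4000] = 8.6552; exercise value = 0.0000 ≤ continuation, so V_u = 8.6552
Node d (S = 76): continuation = 1/1.06·[0.4727·17.4000 + 0.5273·59.2000] = 37.2075; exercise value = 44.0000 > continuation, so V_d = 44.0000 (exercise)
Node 0 (S = 95): continuation = 1/1.06·[0.4727·8.6552 + 0.5273·44.0000] = 25.7468; exercise value = 25.0000 ≤ continuation, so V_0 = 25.7468

£25.75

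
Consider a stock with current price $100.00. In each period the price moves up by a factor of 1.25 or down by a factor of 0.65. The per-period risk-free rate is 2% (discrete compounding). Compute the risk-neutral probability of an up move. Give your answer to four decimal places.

Risk-neutral probability p = (1 + 0.02 − 0.65)/(1.25 − 0.65) = 0.3700/0.6000 = 0.6167

p = 0.6167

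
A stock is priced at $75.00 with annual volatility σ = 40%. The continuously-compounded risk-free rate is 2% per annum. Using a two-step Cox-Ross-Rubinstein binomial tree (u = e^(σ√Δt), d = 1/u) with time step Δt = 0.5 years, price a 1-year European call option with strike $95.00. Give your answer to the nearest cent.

$7.27

CRR parameters: u = e^(σ√Δt) = e^(0.4·√0.5) = 1.3269, d = 1/u = 0.7536
Per-period rate: rΔt = 0.02·0.5 = 0.01, so R = e^0.01 = 1.0101
Risk-neutral probability p = (e^0.01 − 0.7536)/(1.3269 − 0.7536) = 0.2564/0.5733 = 0.4473
Terminal stock prices: S_uu = 132, S_ud = 75, S_dd = 42.6
Terminal payoffs (S − K): max(37.05, 0) = 37.05, max(-20, 0) = 0, max(-52.4, 0) = 0
Node u (S = 99.52): V_u = e^(−0.01)·[0.4473·37.0491 + 0.5527·0.0000] = 16.4067
Node d (S = 56.52): V_d = e^(−0.01)·[0.4473·0.0000 + 0.5527·0.0000] = 0.0000
Node 0 (S = 75): V_0 = e^(−0.01)·[0.4473·16.4067 + 0.5527·0.0000] = 7.2655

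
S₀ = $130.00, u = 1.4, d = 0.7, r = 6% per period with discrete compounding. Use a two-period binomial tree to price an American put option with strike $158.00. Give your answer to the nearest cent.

$37.50

Risk-neutral probability p = (1 + 0.06 − 0.7)/(1.4 − 0.7) = 0.3600/0.7000 = 0.5143
Terminal stock prices: S_uu = 254.8, S_ud = 127.4, S_dd = 63.7
Terminal payoffs (K − S): max(-96.8, 0) = 0, max(30.6, 0) = 30.6, max(94.3, 0) = 94.3
Node u (S = 182): continuation = 1/1.06·[0.5143·0.0000 + 0.4857·30.6000] = 14.0216; exercise value = 0.0000 ≤ continuation, so V_u = 14.0216
Node d (S = 91): continuation = 1/1.06·[0.5143·30.6000 + 0.4857·94.3000] = 58.0566; exercise value = 67.0000 > continuation, so V_d = 67.0000 (exercise)
Node 0 (S = 130): continuation = 1/1.06·[0.5143·14.0216 + 0.4857·67.0000] = 37.5037; exercise value = 28.0000 ≤ continuation, so V_0 = 37.5037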